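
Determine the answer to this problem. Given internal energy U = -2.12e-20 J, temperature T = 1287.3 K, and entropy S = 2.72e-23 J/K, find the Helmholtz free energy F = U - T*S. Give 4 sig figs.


Step 1: T*S = 1287.3 * 2.72e-23 = 3.501e-20 J
Step 2: F = U - T*S = -2.12e-20 - 3.501e-20
Step 3: F = -5.621e-20 J

-5.621e-20


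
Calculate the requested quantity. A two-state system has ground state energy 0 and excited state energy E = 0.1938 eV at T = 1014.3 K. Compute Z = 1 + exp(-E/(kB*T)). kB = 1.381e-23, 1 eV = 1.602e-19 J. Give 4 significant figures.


Step 1: Compute beta*E = E*eV/(kB*T) = 0.1938*1.602e-19/(1.381e-23*1014.3) = 2.216
Step 2: exp(-beta*E) = exp(-2.216) = 0.109
Step 3: Z = 1 + 0.109 = 1.109

1.109


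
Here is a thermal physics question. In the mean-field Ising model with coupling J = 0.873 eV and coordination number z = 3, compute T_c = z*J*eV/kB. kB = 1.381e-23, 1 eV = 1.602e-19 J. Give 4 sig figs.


Step 1: z*J = 3*0.873 = 2.619 eV
Step 2: Convert to Joules: 2.619*1.602e-19 = 4.196e-19 J
Step 3: T_c = 4.196e-19 / 1.381e-23 = 3.038e+04 K

3.038e+04


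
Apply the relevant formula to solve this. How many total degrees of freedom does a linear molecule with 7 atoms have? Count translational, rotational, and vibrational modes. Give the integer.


Step 1: Translational DOF = 3
Step 2: Rotational DOF (linear) = 2
Step 3: Vibrational DOF = 3*7 - 5 = 16
Step 4: Total = 3 + 2 + 16 = 21

21


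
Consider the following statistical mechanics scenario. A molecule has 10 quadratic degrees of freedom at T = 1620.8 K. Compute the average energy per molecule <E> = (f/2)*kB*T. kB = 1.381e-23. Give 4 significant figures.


Step 1: f/2 = 10/2 = 5
Step 2: kB*T = 1.381e-23 * 1620.8 = 2.238e-20
Step 3: <E> = 5 * 2.238e-20 = 1.119e-19 J

1.119e-19


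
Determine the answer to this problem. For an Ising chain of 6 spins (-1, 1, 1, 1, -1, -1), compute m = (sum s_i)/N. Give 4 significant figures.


Step 1: Count up spins (+1): 3, down spins (-1): 3
Step 2: Total magnetization M = 3 - 3 = 0
Step 3: m = M/N = 0/6 = 0

0


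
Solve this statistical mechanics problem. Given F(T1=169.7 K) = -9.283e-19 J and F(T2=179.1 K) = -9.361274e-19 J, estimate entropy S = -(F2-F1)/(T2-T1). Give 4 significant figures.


Step 1: dF = F2 - F1 = -9.361274e-19 - (-9.283e-19) = -7.8274e-21 J
Step 2: dT = T2 - T1 = 179.1 - 169.7 = 9.4 K
Step 3: S = -dF/dT = -(-7.8274e-21)/9.4 = 8.327e-22 J/K

8.327e-22


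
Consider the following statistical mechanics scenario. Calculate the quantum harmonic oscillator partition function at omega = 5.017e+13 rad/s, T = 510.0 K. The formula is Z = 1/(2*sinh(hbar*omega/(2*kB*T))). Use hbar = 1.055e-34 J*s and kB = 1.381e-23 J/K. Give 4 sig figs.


Step 1: Compute x = hbar*omega/(kB*T) = 1.055e-34*5.017e+13/(1.381e-23*510.0) = 0.7515
Step 2: x/2 = 0.3758
Step 3: sinh(x/2) = 0.3847
Step 4: Z = 1/(2*0.3847) = 1.3

1.3


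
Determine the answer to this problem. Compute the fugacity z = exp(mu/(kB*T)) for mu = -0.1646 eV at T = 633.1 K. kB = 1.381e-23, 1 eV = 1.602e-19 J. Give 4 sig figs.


Step 1: Convert mu to Joules: -0.1646*1.602e-19 = -2.637e-20 J
Step 2: kB*T = 1.381e-23*633.1 = 8.743e-21 J
Step 3: mu/(kB*T) = -3.016
Step 4: z = exp(-3.016) = 0.049

0.049


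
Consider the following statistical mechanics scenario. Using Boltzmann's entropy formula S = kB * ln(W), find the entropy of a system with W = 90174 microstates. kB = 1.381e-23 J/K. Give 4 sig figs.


Step 1: ln(W) = ln(90174) = 11.41
Step 2: S = kB * ln(W) = 1.381e-23 * 11.41
Step 3: S = 1.576e-22 J/K

1.576e-22


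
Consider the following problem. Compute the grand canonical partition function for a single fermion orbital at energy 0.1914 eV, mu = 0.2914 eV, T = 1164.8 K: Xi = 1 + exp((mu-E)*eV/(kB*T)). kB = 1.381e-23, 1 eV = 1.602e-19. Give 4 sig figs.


Step 1: (mu - E) = 0.2914 - 0.1914 = 0.1 eV
Step 2: x = (mu-E)*eV/(kB*T) = 0.1*1.602e-19/(1.381e-23*1164.8) = 0.9959
Step 3: exp(x) = 2.707
Step 4: Xi = 1 + 2.707 = 3.707

3.707


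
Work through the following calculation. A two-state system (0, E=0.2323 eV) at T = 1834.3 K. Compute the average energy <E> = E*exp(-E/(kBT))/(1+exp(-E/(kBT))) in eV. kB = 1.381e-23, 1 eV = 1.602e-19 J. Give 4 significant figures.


Step 1: beta*E = 0.2323*1.602e-19/(1.381e-23*1834.3) = 1.469
Step 2: exp(-beta*E) = 0.2301
Step 3: <E> = 0.2323*0.2301/(1+0.2301) = 0.04346 eV

0.04346


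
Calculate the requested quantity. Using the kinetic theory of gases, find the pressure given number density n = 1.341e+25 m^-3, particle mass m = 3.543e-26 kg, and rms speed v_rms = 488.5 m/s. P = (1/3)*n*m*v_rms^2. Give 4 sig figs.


Step 1: v_rms^2 = 488.5^2 = 2.386e+05
Step 2: n*m = 1.341e+25*3.543e-26 = 0.4751
Step 3: P = (1/3)*0.4751*2.386e+05 = 3.779e+04 Pa

3.779e+04


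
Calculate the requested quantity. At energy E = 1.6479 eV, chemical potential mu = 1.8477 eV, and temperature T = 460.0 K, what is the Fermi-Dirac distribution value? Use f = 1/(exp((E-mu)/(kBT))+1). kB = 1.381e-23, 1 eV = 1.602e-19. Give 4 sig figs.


Step 1: (E - mu) = 1.6479 - 1.8477 = -0.1998 eV
Step 2: Convert: (E-mu)*eV = -3.201e-20 J
Step 3: x = (E-mu)*eV/(kB*T) = -5.039
Step 4: f = 1/(exp(-5.039)+1) = 0.9936

0.9936


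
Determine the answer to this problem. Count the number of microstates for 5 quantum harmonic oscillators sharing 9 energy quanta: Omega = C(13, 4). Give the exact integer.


Step 1: Use binomial coefficient C(13, 4)
Step 2: Numerator = 13! / 9!
Step 3: Denominator = 4!
Step 4: Omega = 715

715


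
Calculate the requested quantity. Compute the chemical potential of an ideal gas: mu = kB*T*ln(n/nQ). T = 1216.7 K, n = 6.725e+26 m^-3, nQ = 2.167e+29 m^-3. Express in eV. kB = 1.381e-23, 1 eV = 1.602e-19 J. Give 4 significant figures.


Step 1: n/nQ = 6.725e+26/2.167e+29 = 0.003103
Step 2: ln(n/nQ) = -5.775
Step 3: mu = kB*T*ln(n/nQ) = 1.68e-20*-5.775 = -9.704e-20 J
Step 4: Convert to eV: -9.704e-20/1.602e-19 = -0.6057 eV

-0.6057


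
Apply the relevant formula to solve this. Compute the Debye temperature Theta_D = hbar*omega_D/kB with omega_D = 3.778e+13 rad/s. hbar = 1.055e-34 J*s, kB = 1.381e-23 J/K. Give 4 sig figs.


Step 1: hbar*omega_D = 1.055e-34 * 3.778e+13 = 3.986e-21 J
Step 2: Theta_D = 3.986e-21 / 1.381e-23
Step 3: Theta_D = 288.6 K

288.6


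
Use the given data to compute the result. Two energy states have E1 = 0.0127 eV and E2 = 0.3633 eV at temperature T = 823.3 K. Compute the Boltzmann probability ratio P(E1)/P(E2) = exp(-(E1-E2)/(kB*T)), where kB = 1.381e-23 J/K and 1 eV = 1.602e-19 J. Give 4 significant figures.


Step 1: Compute energy difference dE = E1 - E2 = 0.0127 - 0.3633 = -0.3506 eV
Step 2: Convert to Joules: dE_J = -0.3506 * 1.602e-19 = -5.617e-20 J
Step 3: Compute exponent = -dE_J / (kB * T) = -(-5.617e-20) / (1.381e-23 * 823.3) = 4.94
Step 4: P(E1)/P(E2) = exp(4.94) = 139.8

139.8


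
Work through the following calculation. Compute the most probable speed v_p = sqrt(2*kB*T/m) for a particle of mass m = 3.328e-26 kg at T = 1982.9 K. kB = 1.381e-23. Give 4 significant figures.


Step 1: Numerator = 2*kB*T = 2*1.381e-23*1982.9 = 5.477e-20
Step 2: Ratio = 5.477e-20 / 3.328e-26 = 1.646e+06
Step 3: v_p = sqrt(1.646e+06) = 1283 m/s

1283


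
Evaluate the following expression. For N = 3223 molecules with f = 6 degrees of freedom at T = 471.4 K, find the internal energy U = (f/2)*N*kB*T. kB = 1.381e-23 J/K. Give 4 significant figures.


Step 1: f/2 = 6/2 = 3.0
Step 2: N*kB*T = 3223*1.381e-23*471.4 = 2.098e-17
Step 3: U = 3.0 * 2.098e-17 = 6.295e-17 J

6.295e-17


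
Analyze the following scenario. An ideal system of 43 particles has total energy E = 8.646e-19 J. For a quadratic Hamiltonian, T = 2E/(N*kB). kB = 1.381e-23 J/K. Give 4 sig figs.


Step 1: Numerator = 2*E = 2*8.646e-19 = 1.729e-18 J
Step 2: Denominator = N*kB = 43*1.381e-23 = 5.938e-22
Step 3: T = 1.729e-18 / 5.938e-22 = 2912 K

2912


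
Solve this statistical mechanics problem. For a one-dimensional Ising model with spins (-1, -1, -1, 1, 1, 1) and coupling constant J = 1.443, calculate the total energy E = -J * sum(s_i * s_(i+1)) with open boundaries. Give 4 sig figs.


Step 1: Nearest-neighbor products: 1, 1, -1, 1, 1
Step 2: Sum of products = 3
Step 3: E = -1.443 * 3 = -4.329

-4.329


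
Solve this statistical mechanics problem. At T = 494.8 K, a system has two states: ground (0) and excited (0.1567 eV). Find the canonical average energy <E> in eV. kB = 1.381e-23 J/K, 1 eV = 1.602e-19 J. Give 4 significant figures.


Step 1: beta*E = 0.1567*1.602e-19/(1.381e-23*494.8) = 3.674
Step 2: exp(-beta*E) = 0.02538
Step 3: <E> = 0.1567*0.02538/(1+0.02538) = 0.003879 eV

0.003879


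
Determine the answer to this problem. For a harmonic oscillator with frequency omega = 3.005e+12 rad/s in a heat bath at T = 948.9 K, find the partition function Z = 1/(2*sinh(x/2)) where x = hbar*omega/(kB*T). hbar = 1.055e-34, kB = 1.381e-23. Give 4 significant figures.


Step 1: Compute x = hbar*omega/(kB*T) = 1.055e-34*3.005e+12/(1.381e-23*948.9) = 0.02419
Step 2: x/2 = 0.0121
Step 3: sinh(x/2) = 0.0121
Step 4: Z = 1/(2*0.0121) = 41.33

41.33


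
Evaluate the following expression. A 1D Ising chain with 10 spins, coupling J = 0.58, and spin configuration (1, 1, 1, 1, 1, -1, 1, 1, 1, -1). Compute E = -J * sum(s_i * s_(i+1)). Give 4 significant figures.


Step 1: Nearest-neighbor products: 1, 1, 1, 1, -1, -1, 1, 1, -1
Step 2: Sum of products = 3
Step 3: E = -0.58 * 3 = -1.74

-1.74


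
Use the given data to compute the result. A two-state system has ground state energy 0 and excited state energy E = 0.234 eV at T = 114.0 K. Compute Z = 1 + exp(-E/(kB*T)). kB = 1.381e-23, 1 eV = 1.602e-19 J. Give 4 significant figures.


Step 1: Compute beta*E = E*eV/(kB*T) = 0.234*1.602e-19/(1.381e-23*114.0) = 23.81
Step 2: exp(-beta*E) = exp(-23.81) = 4.56e-11
Step 3: Z = 1 + 4.56e-11 = 1

1


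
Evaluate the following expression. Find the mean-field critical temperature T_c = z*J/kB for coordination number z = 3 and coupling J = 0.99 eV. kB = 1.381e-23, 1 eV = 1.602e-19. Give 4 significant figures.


Step 1: z*J = 3*0.99 = 2.97 eV
Step 2: Convert to Joules: 2.97*1.602e-19 = 4.758e-19 J
Step 3: T_c = 4.758e-19 / 1.381e-23 = 3.445e+04 K

3.445e+04


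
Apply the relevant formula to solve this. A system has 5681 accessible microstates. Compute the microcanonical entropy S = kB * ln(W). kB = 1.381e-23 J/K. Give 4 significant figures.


Step 1: ln(W) = ln(5681) = 8.645
Step 2: S = kB * ln(W) = 1.381e-23 * 8.645
Step 3: S = 1.194e-22 J/K

1.194e-22


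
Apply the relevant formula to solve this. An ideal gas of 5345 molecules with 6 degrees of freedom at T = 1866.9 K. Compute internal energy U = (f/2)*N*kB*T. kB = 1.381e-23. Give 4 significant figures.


Step 1: f/2 = 6/2 = 3.0
Step 2: N*kB*T = 5345*1.381e-23*1866.9 = 1.378e-16
Step 3: U = 3.0 * 1.378e-16 = 4.134e-16 J

4.134e-16


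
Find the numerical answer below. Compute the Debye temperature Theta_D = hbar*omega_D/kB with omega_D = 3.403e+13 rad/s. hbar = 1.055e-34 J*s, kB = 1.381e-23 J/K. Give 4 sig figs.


Step 1: hbar*omega_D = 1.055e-34 * 3.403e+13 = 3.59e-21 J
Step 2: Theta_D = 3.59e-21 / 1.381e-23
Step 3: Theta_D = 260 K

260


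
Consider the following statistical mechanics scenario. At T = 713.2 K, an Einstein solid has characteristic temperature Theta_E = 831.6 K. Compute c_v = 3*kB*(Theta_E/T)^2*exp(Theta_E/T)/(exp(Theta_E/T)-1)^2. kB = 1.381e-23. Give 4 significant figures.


Step 1: x = Theta_E/T = 831.6/713.2 = 1.166
Step 2: x^2 = 1.36
Step 3: exp(x) = 3.209
Step 4: c_v = 3*1.381e-23*1.36*3.209/(3.209-1)^2 = 3.704e-23

3.704e-23


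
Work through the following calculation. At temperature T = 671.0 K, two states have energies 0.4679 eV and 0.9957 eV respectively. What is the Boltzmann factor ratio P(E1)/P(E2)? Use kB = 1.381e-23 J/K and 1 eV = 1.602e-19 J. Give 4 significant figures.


Step 1: Compute energy difference dE = E1 - E2 = 0.4679 - 0.9957 = -0.5278 eV
Step 2: Convert to Joules: dE_J = -0.5278 * 1.602e-19 = -8.455e-20 J
Step 3: Compute exponent = -dE_J / (kB * T) = -(-8.455e-20) / (1.381e-23 * 671.0) = 9.125
Step 4: P(E1)/P(E2) = exp(9.125) = 9179

9179


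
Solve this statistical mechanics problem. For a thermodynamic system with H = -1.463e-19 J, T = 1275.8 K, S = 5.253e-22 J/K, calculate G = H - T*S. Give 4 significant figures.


Step 1: T*S = 1275.8 * 5.253e-22 = 6.702e-19 J
Step 2: G = H - T*S = -1.463e-19 - 6.702e-19
Step 3: G = -8.165e-19 J

-8.165e-19


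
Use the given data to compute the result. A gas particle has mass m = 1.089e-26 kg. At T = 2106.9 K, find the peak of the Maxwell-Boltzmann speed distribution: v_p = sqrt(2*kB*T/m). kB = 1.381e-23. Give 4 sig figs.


Step 1: Numerator = 2*kB*T = 2*1.381e-23*2106.9 = 5.819e-20
Step 2: Ratio = 5.819e-20 / 1.089e-26 = 5.344e+06
Step 3: v_p = sqrt(5.344e+06) = 2312 m/s

2312


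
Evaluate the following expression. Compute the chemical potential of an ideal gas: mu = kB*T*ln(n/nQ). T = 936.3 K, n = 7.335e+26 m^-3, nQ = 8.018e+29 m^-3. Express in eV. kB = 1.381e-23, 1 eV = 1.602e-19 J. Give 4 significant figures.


Step 1: n/nQ = 7.335e+26/8.018e+29 = 0.0009148
Step 2: ln(n/nQ) = -6.997
Step 3: mu = kB*T*ln(n/nQ) = 1.293e-20*-6.997 = -9.047e-20 J
Step 4: Convert to eV: -9.047e-20/1.602e-19 = -0.5647 eV

-0.5647


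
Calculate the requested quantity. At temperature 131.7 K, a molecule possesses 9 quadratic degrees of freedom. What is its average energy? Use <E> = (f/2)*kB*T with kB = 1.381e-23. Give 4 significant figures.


Step 1: f/2 = 9/2 = 4.5
Step 2: kB*T = 1.381e-23 * 131.7 = 1.819e-21
Step 3: <E> = 4.5 * 1.819e-21 = 8.184e-21 J

8.184e-21


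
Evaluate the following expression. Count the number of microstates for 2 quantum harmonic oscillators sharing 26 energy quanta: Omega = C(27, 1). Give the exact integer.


Step 1: Use binomial coefficient C(27, 1)
Step 2: Numerator = 27! / 26!
Step 3: Denominator = 1!
Step 4: Omega = 27

27


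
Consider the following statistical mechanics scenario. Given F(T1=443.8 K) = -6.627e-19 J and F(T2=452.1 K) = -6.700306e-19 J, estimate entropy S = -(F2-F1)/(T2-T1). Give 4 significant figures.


Step 1: dF = F2 - F1 = -6.700306e-19 - (-6.627e-19) = -7.3306e-21 J
Step 2: dT = T2 - T1 = 452.1 - 443.8 = 8.3 K
Step 3: S = -dF/dT = -(-7.3306e-21)/8.3 = 8.832e-22 J/K

8.832e-22


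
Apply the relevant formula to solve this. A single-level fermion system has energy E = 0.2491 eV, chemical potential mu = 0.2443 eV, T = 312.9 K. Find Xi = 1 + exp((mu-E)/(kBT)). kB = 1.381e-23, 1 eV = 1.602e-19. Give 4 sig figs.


Step 1: (mu - E) = 0.2443 - 0.2491 = -0.0048 eV
Step 2: x = (mu-E)*eV/(kB*T) = -0.0048*1.602e-19/(1.381e-23*312.9) = -0.178
Step 3: exp(x) = 0.837
Step 4: Xi = 1 + 0.837 = 1.837

1.837


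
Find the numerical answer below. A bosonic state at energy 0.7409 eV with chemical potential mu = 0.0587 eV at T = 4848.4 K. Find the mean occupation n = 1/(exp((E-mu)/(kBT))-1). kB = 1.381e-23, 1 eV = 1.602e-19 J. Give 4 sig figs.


Step 1: (E - mu) = 0.6822 eV
Step 2: x = (E-mu)*eV/(kB*T) = 0.6822*1.602e-19/(1.381e-23*4848.4) = 1.632
Step 3: exp(x) = 5.115
Step 4: n = 1/(exp(x)-1) = 0.243

0.243


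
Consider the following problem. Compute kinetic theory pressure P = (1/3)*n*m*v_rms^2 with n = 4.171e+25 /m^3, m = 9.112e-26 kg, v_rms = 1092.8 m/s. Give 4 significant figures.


Step 1: v_rms^2 = 1092.8^2 = 1.194e+06
Step 2: n*m = 4.171e+25*9.112e-26 = 3.801
Step 3: P = (1/3)*3.801*1.194e+06 = 1.513e+06 Pa

1.513e+06


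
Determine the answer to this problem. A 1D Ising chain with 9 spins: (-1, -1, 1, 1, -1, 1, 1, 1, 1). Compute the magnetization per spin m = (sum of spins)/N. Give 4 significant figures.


Step 1: Count up spins (+1): 6, down spins (-1): 3
Step 2: Total magnetization M = 6 - 3 = 3
Step 3: m = M/N = 3/9 = 0.3333

0.3333


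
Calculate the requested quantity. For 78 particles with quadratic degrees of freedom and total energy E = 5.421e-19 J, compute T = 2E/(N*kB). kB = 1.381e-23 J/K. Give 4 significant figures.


Step 1: Numerator = 2*E = 2*5.421e-19 = 1.084e-18 J
Step 2: Denominator = N*kB = 78*1.381e-23 = 1.077e-21
Step 3: T = 1.084e-18 / 1.077e-21 = 1007 K

1007


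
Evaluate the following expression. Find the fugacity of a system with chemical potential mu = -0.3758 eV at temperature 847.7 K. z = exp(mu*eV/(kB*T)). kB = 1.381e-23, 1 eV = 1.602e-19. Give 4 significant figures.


Step 1: Convert mu to Joules: -0.3758*1.602e-19 = -6.02e-20 J
Step 2: kB*T = 1.381e-23*847.7 = 1.171e-20 J
Step 3: mu/(kB*T) = -5.143
Step 4: z = exp(-5.143) = 0.005842

0.005842


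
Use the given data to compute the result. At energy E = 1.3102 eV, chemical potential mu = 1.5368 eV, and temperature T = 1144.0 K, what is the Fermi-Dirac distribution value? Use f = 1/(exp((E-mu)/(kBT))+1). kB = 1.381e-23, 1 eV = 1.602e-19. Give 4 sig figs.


Step 1: (E - mu) = 1.3102 - 1.5368 = -0.2266 eV
Step 2: Convert: (E-mu)*eV = -3.63e-20 J
Step 3: x = (E-mu)*eV/(kB*T) = -2.298
Step 4: f = 1/(exp(-2.298)+1) = 0.9087

0.9087


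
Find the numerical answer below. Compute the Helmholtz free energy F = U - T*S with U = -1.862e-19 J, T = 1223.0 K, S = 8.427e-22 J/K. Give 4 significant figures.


Step 1: T*S = 1223.0 * 8.427e-22 = 1.031e-18 J
Step 2: F = U - T*S = -1.862e-19 - 1.031e-18
Step 3: F = -1.217e-18 J

-1.217e-18


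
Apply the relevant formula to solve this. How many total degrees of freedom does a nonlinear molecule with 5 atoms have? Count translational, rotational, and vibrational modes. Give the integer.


Step 1: Translational DOF = 3
Step 2: Rotational DOF (nonlinear) = 3
Step 3: Vibrational DOF = 3*5 - 6 = 9
Step 4: Total = 3 + 3 + 9 = 15

15


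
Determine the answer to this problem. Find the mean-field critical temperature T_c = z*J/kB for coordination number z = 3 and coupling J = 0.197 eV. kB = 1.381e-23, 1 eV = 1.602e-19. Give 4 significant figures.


Step 1: z*J = 3*0.197 = 0.591 eV
Step 2: Convert to Joules: 0.591*1.602e-19 = 9.468e-20 J
Step 3: T_c = 9.468e-20 / 1.381e-23 = 6856 K

6856


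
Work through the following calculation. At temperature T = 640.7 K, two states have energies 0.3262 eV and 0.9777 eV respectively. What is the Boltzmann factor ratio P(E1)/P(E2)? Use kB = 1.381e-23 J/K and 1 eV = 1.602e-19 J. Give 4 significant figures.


Step 1: Compute energy difference dE = E1 - E2 = 0.3262 - 0.9777 = -0.6515 eV
Step 2: Convert to Joules: dE_J = -0.6515 * 1.602e-19 = -1.044e-19 J
Step 3: Compute exponent = -dE_J / (kB * T) = -(-1.044e-19) / (1.381e-23 * 640.7) = 11.8
Step 4: P(E1)/P(E2) = exp(11.8) = 1.327e+05

1.327e+05


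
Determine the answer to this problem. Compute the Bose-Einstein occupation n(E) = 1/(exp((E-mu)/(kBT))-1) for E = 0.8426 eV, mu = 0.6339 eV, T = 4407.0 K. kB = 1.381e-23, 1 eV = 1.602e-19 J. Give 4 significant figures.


Step 1: (E - mu) = 0.2087 eV
Step 2: x = (E-mu)*eV/(kB*T) = 0.2087*1.602e-19/(1.381e-23*4407.0) = 0.5493
Step 3: exp(x) = 1.732
Step 4: n = 1/(exp(x)-1) = 1.366

1.366


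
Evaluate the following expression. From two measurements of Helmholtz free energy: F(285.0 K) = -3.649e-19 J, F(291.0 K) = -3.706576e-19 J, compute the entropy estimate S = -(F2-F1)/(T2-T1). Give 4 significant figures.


Step 1: dF = F2 - F1 = -3.706576e-19 - (-3.649e-19) = -5.7576e-21 J
Step 2: dT = T2 - T1 = 291.0 - 285.0 = 6 K
Step 3: S = -dF/dT = -(-5.7576e-21)/6 = 9.596e-22 J/K

9.596e-22


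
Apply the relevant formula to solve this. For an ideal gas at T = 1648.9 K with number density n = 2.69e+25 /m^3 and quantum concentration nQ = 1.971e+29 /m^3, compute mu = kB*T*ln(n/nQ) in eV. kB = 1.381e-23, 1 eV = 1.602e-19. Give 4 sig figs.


Step 1: n/nQ = 2.69e+25/1.971e+29 = 0.0001365
Step 2: ln(n/nQ) = -8.899
Step 3: mu = kB*T*ln(n/nQ) = 2.277e-20*-8.899 = -2.026e-19 J
Step 4: Convert to eV: -2.026e-19/1.602e-19 = -1.265 eV

-1.265


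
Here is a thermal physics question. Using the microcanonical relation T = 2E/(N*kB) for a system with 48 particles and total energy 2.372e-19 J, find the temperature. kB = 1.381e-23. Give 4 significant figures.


Step 1: Numerator = 2*E = 2*2.372e-19 = 4.744e-19 J
Step 2: Denominator = N*kB = 48*1.381e-23 = 6.629e-22
Step 3: T = 4.744e-19 / 6.629e-22 = 715.7 K

715.7


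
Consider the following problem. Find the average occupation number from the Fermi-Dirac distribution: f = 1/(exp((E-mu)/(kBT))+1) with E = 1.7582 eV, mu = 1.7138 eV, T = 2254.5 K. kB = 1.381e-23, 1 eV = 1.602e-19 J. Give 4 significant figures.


Step 1: (E - mu) = 1.7582 - 1.7138 = 0.0444 eV
Step 2: Convert: (E-mu)*eV = 7.113e-21 J
Step 3: x = (E-mu)*eV/(kB*T) = 0.2285
Step 4: f = 1/(exp(0.2285)+1) = 0.4431

0.4431


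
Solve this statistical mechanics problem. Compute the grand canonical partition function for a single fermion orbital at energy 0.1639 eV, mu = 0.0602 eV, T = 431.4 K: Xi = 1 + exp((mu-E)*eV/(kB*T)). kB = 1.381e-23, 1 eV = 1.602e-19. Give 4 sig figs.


Step 1: (mu - E) = 0.0602 - 0.1639 = -0.1037 eV
Step 2: x = (mu-E)*eV/(kB*T) = -0.1037*1.602e-19/(1.381e-23*431.4) = -2.788
Step 3: exp(x) = 0.06151
Step 4: Xi = 1 + 0.06151 = 1.062

1.062


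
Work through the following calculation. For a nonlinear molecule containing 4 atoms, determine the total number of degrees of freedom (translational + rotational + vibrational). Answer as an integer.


Step 1: Translational DOF = 3
Step 2: Rotational DOF (nonlinear) = 3
Step 3: Vibrational DOF = 3*4 - 6 = 6
Step 4: Total = 3 + 3 + 6 = 12

12


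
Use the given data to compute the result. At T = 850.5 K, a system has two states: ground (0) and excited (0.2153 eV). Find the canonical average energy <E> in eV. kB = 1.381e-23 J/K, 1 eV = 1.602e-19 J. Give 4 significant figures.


Step 1: beta*E = 0.2153*1.602e-19/(1.381e-23*850.5) = 2.937
Step 2: exp(-beta*E) = 0.05305
Step 3: <E> = 0.2153*0.05305/(1+0.05305) = 0.01085 eV

0.01085


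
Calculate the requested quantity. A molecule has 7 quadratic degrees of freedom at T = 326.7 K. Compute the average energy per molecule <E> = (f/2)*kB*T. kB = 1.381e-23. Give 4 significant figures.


Step 1: f/2 = 7/2 = 3.5
Step 2: kB*T = 1.381e-23 * 326.7 = 4.512e-21
Step 3: <E> = 3.5 * 4.512e-21 = 1.579e-20 J

1.579e-20


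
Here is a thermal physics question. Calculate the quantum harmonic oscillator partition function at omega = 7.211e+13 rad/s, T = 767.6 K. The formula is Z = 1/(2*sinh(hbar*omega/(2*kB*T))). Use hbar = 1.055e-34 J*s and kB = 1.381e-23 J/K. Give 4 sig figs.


Step 1: Compute x = hbar*omega/(kB*T) = 1.055e-34*7.211e+13/(1.381e-23*767.6) = 0.7177
Step 2: x/2 = 0.3588
Step 3: sinh(x/2) = 0.3666
Step 4: Z = 1/(2*0.3666) = 1.364

1.364


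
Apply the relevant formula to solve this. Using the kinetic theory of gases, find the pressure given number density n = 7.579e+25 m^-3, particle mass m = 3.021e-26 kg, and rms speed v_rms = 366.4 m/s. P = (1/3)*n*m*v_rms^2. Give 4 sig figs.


Step 1: v_rms^2 = 366.4^2 = 1.342e+05
Step 2: n*m = 7.579e+25*3.021e-26 = 2.29
Step 3: P = (1/3)*2.29*1.342e+05 = 1.025e+05 Pa

1.025e+05


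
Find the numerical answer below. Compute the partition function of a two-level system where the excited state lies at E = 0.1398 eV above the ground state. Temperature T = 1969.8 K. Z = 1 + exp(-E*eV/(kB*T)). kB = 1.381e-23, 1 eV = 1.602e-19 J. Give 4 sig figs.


Step 1: Compute beta*E = E*eV/(kB*T) = 0.1398*1.602e-19/(1.381e-23*1969.8) = 0.8233
Step 2: exp(-beta*E) = exp(-0.8233) = 0.439
Step 3: Z = 1 + 0.439 = 1.439

1.439


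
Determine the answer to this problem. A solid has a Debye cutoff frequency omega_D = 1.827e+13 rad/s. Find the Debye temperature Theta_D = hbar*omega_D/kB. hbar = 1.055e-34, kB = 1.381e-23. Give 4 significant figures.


Step 1: hbar*omega_D = 1.055e-34 * 1.827e+13 = 1.927e-21 J
Step 2: Theta_D = 1.927e-21 / 1.381e-23
Step 3: Theta_D = 139.6 K

139.6


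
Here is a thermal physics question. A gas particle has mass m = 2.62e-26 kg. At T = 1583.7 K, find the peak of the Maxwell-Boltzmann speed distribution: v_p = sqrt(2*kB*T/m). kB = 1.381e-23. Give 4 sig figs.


Step 1: Numerator = 2*kB*T = 2*1.381e-23*1583.7 = 4.374e-20
Step 2: Ratio = 4.374e-20 / 2.62e-26 = 1.67e+06
Step 3: v_p = sqrt(1.67e+06) = 1292 m/s

1292


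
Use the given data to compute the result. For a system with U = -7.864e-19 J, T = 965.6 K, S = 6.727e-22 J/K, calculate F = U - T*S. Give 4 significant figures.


Step 1: T*S = 965.6 * 6.727e-22 = 6.496e-19 J
Step 2: F = U - T*S = -7.864e-19 - 6.496e-19
Step 3: F = -1.436e-18 J

-1.436e-18


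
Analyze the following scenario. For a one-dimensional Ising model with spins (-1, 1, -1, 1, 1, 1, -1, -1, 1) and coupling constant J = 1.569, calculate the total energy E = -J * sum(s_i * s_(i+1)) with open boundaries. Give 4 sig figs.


Step 1: Nearest-neighbor products: -1, -1, -1, 1, 1, -1, 1, -1
Step 2: Sum of products = -2
Step 3: E = -1.569 * -2 = 3.138

3.138


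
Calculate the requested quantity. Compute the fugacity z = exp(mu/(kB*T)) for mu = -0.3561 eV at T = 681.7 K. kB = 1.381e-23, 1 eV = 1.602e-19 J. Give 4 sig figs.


Step 1: Convert mu to Joules: -0.3561*1.602e-19 = -5.705e-20 J
Step 2: kB*T = 1.381e-23*681.7 = 9.414e-21 J
Step 3: mu/(kB*T) = -6.06
Step 4: z = exp(-6.06) = 0.002335

0.002335


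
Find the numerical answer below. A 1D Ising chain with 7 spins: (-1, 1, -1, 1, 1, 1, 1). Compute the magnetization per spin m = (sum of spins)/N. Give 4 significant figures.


Step 1: Count up spins (+1): 5, down spins (-1): 2
Step 2: Total magnetization M = 5 - 2 = 3
Step 3: m = M/N = 3/7 = 0.4286

0.4286


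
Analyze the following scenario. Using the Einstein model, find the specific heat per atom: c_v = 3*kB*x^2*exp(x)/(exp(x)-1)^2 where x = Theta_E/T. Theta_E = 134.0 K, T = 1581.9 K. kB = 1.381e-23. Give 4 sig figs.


Step 1: x = Theta_E/T = 134.0/1581.9 = 0.08471
Step 2: x^2 = 0.007175
Step 3: exp(x) = 1.088
Step 4: c_v = 3*1.381e-23*0.007175*1.088/(1.088-1)^2 = 4.141e-23

4.141e-23


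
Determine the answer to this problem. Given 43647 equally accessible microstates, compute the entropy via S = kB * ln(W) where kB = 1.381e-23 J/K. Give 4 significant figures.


Step 1: ln(W) = ln(43647) = 10.68
Step 2: S = kB * ln(W) = 1.381e-23 * 10.68
Step 3: S = 1.475e-22 J/K

1.475e-22


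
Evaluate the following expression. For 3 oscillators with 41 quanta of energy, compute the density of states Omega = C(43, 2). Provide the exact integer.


Step 1: Use binomial coefficient C(43, 2)
Step 2: Numerator = 43! / 41!
Step 3: Denominator = 2!
Step 4: Omega = 903

903


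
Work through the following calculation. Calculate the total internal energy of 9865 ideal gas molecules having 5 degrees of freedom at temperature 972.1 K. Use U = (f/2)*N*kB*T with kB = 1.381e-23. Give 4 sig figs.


Step 1: f/2 = 5/2 = 2.5
Step 2: N*kB*T = 9865*1.381e-23*972.1 = 1.324e-16
Step 3: U = 2.5 * 1.324e-16 = 3.311e-16 J

3.311e-16


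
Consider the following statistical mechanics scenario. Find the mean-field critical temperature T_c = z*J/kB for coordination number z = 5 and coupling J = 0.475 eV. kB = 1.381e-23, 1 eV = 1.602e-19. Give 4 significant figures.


Step 1: z*J = 5*0.475 = 2.375 eV
Step 2: Convert to Joules: 2.375*1.602e-19 = 3.805e-19 J
Step 3: T_c = 3.805e-19 / 1.381e-23 = 2.755e+04 K

2.755e+04


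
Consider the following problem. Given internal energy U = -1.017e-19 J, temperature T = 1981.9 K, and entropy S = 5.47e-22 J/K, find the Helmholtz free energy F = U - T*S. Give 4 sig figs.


Step 1: T*S = 1981.9 * 5.47e-22 = 1.084e-18 J
Step 2: F = U - T*S = -1.017e-19 - 1.084e-18
Step 3: F = -1.186e-18 J

-1.186e-18


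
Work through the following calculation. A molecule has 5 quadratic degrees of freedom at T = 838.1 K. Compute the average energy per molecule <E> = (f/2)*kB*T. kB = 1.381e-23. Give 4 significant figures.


Step 1: f/2 = 5/2 = 2.5
Step 2: kB*T = 1.381e-23 * 838.1 = 1.157e-20
Step 3: <E> = 2.5 * 1.157e-20 = 2.894e-20 J

2.894e-20


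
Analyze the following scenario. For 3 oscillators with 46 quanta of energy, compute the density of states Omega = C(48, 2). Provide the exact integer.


Step 1: Use binomial coefficient C(48, 2)
Step 2: Numerator = 48! / 46!
Step 3: Denominator = 2!
Step 4: Omega = 1128

1128


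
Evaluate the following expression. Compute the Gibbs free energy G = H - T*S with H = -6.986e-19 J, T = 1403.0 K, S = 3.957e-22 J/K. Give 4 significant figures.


Step 1: T*S = 1403.0 * 3.957e-22 = 5.552e-19 J
Step 2: G = H - T*S = -6.986e-19 - 5.552e-19
Step 3: G = -1.254e-18 J

-1.254e-18


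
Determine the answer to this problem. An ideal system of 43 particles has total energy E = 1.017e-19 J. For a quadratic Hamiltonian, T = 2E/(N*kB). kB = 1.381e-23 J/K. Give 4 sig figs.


Step 1: Numerator = 2*E = 2*1.017e-19 = 2.034e-19 J
Step 2: Denominator = N*kB = 43*1.381e-23 = 5.938e-22
Step 3: T = 2.034e-19 / 5.938e-22 = 342.5 K

342.5


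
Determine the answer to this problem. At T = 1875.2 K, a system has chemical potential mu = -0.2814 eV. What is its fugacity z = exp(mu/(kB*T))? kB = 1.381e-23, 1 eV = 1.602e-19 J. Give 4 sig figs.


Step 1: Convert mu to Joules: -0.2814*1.602e-19 = -4.508e-20 J
Step 2: kB*T = 1.381e-23*1875.2 = 2.59e-20 J
Step 3: mu/(kB*T) = -1.741
Step 4: z = exp(-1.741) = 0.1754

0.1754


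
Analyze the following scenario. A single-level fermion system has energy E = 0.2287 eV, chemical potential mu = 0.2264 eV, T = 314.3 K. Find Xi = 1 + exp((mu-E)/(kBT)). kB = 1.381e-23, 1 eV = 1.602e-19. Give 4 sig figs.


Step 1: (mu - E) = 0.2264 - 0.2287 = -0.0023 eV
Step 2: x = (mu-E)*eV/(kB*T) = -0.0023*1.602e-19/(1.381e-23*314.3) = -0.08489
Step 3: exp(x) = 0.9186
Step 4: Xi = 1 + 0.9186 = 1.919

1.919


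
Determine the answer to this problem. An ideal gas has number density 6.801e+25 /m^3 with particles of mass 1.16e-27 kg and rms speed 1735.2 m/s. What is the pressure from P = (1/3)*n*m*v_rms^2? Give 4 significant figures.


Step 1: v_rms^2 = 1735.2^2 = 3.011e+06
Step 2: n*m = 6.801e+25*1.16e-27 = 0.07889
Step 3: P = (1/3)*0.07889*3.011e+06 = 7.918e+04 Pa

7.918e+04


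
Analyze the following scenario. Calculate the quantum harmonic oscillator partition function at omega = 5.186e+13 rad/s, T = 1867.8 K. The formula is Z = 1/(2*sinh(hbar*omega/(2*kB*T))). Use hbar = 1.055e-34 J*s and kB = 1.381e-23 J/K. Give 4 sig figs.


Step 1: Compute x = hbar*omega/(kB*T) = 1.055e-34*5.186e+13/(1.381e-23*1867.8) = 0.2121
Step 2: x/2 = 0.1061
Step 3: sinh(x/2) = 0.1063
Step 4: Z = 1/(2*0.1063) = 4.706

4.706


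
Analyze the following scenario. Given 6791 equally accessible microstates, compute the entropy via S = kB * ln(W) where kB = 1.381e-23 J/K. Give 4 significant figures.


Step 1: ln(W) = ln(6791) = 8.823
Step 2: S = kB * ln(W) = 1.381e-23 * 8.823
Step 3: S = 1.219e-22 J/K

1.219e-22


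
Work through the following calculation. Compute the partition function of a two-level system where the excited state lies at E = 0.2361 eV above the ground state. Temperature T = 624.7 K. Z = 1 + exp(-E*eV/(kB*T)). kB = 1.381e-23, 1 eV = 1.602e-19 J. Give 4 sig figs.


Step 1: Compute beta*E = E*eV/(kB*T) = 0.2361*1.602e-19/(1.381e-23*624.7) = 4.384
Step 2: exp(-beta*E) = exp(-4.384) = 0.01247
Step 3: Z = 1 + 0.01247 = 1.012

1.012


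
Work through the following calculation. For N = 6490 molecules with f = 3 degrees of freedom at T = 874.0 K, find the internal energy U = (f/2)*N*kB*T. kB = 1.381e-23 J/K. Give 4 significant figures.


Step 1: f/2 = 3/2 = 1.5
Step 2: N*kB*T = 6490*1.381e-23*874.0 = 7.833e-17
Step 3: U = 1.5 * 7.833e-17 = 1.175e-16 J

1.175e-16


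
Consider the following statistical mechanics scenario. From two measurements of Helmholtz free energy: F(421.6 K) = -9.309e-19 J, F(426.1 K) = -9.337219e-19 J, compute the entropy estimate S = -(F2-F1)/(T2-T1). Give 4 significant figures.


Step 1: dF = F2 - F1 = -9.337219e-19 - (-9.309e-19) = -2.8219e-21 J
Step 2: dT = T2 - T1 = 426.1 - 421.6 = 4.5 K
Step 3: S = -dF/dT = -(-2.8219e-21)/4.5 = 6.271e-22 J/K

6.271e-22


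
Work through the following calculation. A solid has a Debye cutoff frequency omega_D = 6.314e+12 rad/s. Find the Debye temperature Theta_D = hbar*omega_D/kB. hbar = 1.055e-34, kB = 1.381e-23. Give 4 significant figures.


Step 1: hbar*omega_D = 1.055e-34 * 6.314e+12 = 6.661e-22 J
Step 2: Theta_D = 6.661e-22 / 1.381e-23
Step 3: Theta_D = 48.24 K

48.24


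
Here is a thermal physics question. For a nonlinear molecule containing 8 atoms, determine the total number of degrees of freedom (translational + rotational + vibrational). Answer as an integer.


Step 1: Translational DOF = 3
Step 2: Rotational DOF (nonlinear) = 3
Step 3: Vibrational DOF = 3*8 - 6 = 18
Step 4: Total = 3 + 3 + 18 = 24

24


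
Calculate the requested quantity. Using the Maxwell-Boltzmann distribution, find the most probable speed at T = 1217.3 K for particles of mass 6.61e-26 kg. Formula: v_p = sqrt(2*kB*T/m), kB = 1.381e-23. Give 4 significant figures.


Step 1: Numerator = 2*kB*T = 2*1.381e-23*1217.3 = 3.362e-20
Step 2: Ratio = 3.362e-20 / 6.61e-26 = 5.087e+05
Step 3: v_p = sqrt(5.087e+05) = 713.2 m/s

713.2


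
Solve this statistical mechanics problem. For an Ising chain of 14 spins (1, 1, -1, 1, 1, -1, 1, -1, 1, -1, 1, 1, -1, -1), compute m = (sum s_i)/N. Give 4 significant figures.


Step 1: Count up spins (+1): 8, down spins (-1): 6
Step 2: Total magnetization M = 8 - 6 = 2
Step 3: m = M/N = 2/14 = 0.1429

0.1429


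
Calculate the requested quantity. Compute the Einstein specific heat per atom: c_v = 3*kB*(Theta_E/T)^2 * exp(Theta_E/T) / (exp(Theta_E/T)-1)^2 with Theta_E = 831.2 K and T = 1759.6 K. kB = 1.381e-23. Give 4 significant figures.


Step 1: x = Theta_E/T = 831.2/1759.6 = 0.4724
Step 2: x^2 = 0.2231
Step 3: exp(x) = 1.604
Step 4: c_v = 3*1.381e-23*0.2231*1.604/(1.604-1)^2 = 4.067e-23

4.067e-23


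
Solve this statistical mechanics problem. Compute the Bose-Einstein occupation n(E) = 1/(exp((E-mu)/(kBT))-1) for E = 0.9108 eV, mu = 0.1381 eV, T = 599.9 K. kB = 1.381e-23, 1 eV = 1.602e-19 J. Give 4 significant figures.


Step 1: (E - mu) = 0.7727 eV
Step 2: x = (E-mu)*eV/(kB*T) = 0.7727*1.602e-19/(1.381e-23*599.9) = 14.94
Step 3: exp(x) = 3.084e+06
Step 4: n = 1/(exp(x)-1) = 3.243e-07

3.243e-07


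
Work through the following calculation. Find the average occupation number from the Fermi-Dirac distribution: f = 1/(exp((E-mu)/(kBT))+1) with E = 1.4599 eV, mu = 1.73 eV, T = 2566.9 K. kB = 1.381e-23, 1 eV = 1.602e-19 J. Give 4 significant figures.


Step 1: (E - mu) = 1.4599 - 1.73 = -0.2701 eV
Step 2: Convert: (E-mu)*eV = -4.327e-20 J
Step 3: x = (E-mu)*eV/(kB*T) = -1.221
Step 4: f = 1/(exp(-1.221)+1) = 0.7722

0.7722


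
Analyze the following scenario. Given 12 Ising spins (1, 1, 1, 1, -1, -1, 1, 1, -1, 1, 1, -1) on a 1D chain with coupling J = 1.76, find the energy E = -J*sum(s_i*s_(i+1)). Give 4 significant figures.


Step 1: Nearest-neighbor products: 1, 1, 1, -1, 1, -1, 1, -1, -1, 1, -1
Step 2: Sum of products = 1
Step 3: E = -1.76 * 1 = -1.76

-1.76


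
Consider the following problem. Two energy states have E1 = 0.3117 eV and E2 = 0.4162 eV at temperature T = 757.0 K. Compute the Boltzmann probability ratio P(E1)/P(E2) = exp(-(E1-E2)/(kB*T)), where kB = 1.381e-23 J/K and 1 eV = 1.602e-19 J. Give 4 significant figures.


Step 1: Compute energy difference dE = E1 - E2 = 0.3117 - 0.4162 = -0.1045 eV
Step 2: Convert to Joules: dE_J = -0.1045 * 1.602e-19 = -1.674e-20 J
Step 3: Compute exponent = -dE_J / (kB * T) = -(-1.674e-20) / (1.381e-23 * 757.0) = 1.601
Step 4: P(E1)/P(E2) = exp(1.601) = 4.96

4.96


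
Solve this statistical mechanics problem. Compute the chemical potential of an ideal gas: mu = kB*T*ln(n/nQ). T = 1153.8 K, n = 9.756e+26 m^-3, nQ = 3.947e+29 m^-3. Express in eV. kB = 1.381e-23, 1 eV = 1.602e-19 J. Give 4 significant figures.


Step 1: n/nQ = 9.756e+26/3.947e+29 = 0.002472
Step 2: ln(n/nQ) = -6.003
Step 3: mu = kB*T*ln(n/nQ) = 1.593e-20*-6.003 = -9.565e-20 J
Step 4: Convert to eV: -9.565e-20/1.602e-19 = -0.5971 eV

-0.5971


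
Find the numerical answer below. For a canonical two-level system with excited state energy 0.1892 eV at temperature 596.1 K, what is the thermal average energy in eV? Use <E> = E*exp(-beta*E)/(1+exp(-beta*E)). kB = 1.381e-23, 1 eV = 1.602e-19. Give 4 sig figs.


Step 1: beta*E = 0.1892*1.602e-19/(1.381e-23*596.1) = 3.682
Step 2: exp(-beta*E) = 0.02518
Step 3: <E> = 0.1892*0.02518/(1+0.02518) = 0.004646 eV

0.004646


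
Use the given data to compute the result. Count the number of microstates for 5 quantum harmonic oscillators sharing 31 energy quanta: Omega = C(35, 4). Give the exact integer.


Step 1: Use binomial coefficient C(35, 4)
Step 2: Numerator = 35! / 31!
Step 3: Denominator = 4!
Step 4: Omega = 52360

52360


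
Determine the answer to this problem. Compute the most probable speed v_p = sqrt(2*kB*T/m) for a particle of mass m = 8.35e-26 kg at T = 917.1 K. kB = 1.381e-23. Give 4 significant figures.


Step 1: Numerator = 2*kB*T = 2*1.381e-23*917.1 = 2.533e-20
Step 2: Ratio = 2.533e-20 / 8.35e-26 = 3.034e+05
Step 3: v_p = sqrt(3.034e+05) = 550.8 m/s

550.8


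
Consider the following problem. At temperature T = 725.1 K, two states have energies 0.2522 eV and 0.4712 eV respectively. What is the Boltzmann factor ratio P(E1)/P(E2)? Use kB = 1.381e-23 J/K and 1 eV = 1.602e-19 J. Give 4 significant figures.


Step 1: Compute energy difference dE = E1 - E2 = 0.2522 - 0.4712 = -0.219 eV
Step 2: Convert to Joules: dE_J = -0.219 * 1.602e-19 = -3.508e-20 J
Step 3: Compute exponent = -dE_J / (kB * T) = -(-3.508e-20) / (1.381e-23 * 725.1) = 3.504
Step 4: P(E1)/P(E2) = exp(3.504) = 33.24

33.24


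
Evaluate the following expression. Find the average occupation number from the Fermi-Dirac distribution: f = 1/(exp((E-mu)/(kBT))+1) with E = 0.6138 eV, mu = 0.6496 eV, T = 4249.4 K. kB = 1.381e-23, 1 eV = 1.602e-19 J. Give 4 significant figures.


Step 1: (E - mu) = 0.6138 - 0.6496 = -0.0358 eV
Step 2: Convert: (E-mu)*eV = -5.735e-21 J
Step 3: x = (E-mu)*eV/(kB*T) = -0.09773
Step 4: f = 1/(exp(-0.09773)+1) = 0.5244

0.5244


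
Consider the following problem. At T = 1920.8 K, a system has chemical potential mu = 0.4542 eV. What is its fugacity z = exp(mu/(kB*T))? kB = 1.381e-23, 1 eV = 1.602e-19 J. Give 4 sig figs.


Step 1: Convert mu to Joules: 0.4542*1.602e-19 = 7.276e-20 J
Step 2: kB*T = 1.381e-23*1920.8 = 2.653e-20 J
Step 3: mu/(kB*T) = 2.743
Step 4: z = exp(2.743) = 15.53

15.53


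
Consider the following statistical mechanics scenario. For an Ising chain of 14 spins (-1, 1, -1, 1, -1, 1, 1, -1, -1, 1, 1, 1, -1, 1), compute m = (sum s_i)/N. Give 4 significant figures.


Step 1: Count up spins (+1): 8, down spins (-1): 6
Step 2: Total magnetization M = 8 - 6 = 2
Step 3: m = M/N = 2/14 = 0.1429

0.1429


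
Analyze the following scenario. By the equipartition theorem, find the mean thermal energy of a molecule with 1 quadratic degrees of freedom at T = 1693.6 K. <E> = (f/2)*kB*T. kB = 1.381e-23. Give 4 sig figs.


Step 1: f/2 = 1/2 = 0.5
Step 2: kB*T = 1.381e-23 * 1693.6 = 2.339e-20
Step 3: <E> = 0.5 * 2.339e-20 = 1.169e-20 J

1.169e-20


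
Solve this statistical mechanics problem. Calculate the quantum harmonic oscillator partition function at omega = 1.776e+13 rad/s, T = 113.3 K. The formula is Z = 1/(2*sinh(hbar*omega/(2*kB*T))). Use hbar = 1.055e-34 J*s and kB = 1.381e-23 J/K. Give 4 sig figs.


Step 1: Compute x = hbar*omega/(kB*T) = 1.055e-34*1.776e+13/(1.381e-23*113.3) = 1.197
Step 2: x/2 = 0.5987
Step 3: sinh(x/2) = 0.6352
Step 4: Z = 1/(2*0.6352) = 0.7872

0.7872


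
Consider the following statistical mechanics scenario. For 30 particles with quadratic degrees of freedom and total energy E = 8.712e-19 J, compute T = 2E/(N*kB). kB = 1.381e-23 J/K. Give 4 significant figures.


Step 1: Numerator = 2*E = 2*8.712e-19 = 1.742e-18 J
Step 2: Denominator = N*kB = 30*1.381e-23 = 4.143e-22
Step 3: T = 1.742e-18 / 4.143e-22 = 4206 K

4206
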